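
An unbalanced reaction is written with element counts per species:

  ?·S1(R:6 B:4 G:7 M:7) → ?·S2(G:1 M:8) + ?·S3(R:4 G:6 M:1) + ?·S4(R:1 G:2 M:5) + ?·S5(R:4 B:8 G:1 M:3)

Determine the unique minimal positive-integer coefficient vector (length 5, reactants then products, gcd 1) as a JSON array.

R: 6·6 = 36 | 1·0+5·4+4·1+3·4 = 36
B: 6·4 = 24 | 1·0+5·0+4·0+3·8 = 24
G: 6·7 = 42 | 1·1+5·6+4·2+3·1 = 42
M: 6·7 = 42 | 1·8+5·1+4·5+3·3 = 42
gcd(6,1,5,4,3) = 1

Coefficients: [6, 1, 5, 4, 3]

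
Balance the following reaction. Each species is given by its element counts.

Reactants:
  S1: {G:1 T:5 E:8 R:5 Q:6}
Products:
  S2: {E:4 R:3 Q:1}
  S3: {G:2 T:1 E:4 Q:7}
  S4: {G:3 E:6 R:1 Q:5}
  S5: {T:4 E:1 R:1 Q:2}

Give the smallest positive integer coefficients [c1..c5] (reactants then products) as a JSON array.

Coefficients: [5, 6, 1, 1, 6]

G: 5·1 = 5 | 6·0+1·2+1·3+6·0 = 5
T: 5·5 = 25 | 6·0+1·1+1·0+6·4 = 25
E: 5·8 = 40 | 6·4+1·4+1·6+6·1 = 40
R: 5·5 = 25 | 6·3+1·0+1·1+6·1 = 25
Q: 5·6 = 30 | 6·1+1·7+1·5+6·2 = 30
gcd(5,6,1,1,6) = 1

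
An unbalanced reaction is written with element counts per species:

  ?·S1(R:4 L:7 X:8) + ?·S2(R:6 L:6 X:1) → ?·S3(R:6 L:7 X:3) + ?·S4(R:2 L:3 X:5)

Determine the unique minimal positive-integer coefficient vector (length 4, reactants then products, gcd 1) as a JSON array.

Coefficients: [2, 4, 5, 1]

R: 2·4+4·6 = 32 | 5·6+1·2 = 32
L: 2·7+4·6 = 38 | 5·7+1·3 = 38
X: 2·8+4·1 = 20 | 5·3+1·5 = 20
gcd(2,4,5,1) = 1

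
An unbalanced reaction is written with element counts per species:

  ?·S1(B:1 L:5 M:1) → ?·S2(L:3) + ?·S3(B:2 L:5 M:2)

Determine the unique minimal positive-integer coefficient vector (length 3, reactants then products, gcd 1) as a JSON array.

B: 6·1 = 6 | 5·0+3·2 = 6
L: 6·5 = 30 | 5·3+3·5 = 30
M: 6·1 = 6 | 5·0+3·2 = 6
gcd(6,5,3) = 1

Coefficients: [6, 5, 3]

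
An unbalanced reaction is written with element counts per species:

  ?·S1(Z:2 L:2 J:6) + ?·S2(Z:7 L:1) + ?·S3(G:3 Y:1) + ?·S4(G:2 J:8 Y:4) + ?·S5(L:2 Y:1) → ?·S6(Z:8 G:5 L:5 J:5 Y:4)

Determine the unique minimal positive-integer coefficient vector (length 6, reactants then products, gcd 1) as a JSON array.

Coefficients: [2, 4, 6, 1, 6, 4]

Z: 2·2+4·7+6·0+1·0+6·0 = 32 | 4·8 = 32
G: 2·0+4·0+6·3+1·2+6·0 = 20 | 4·5 = 20
L: 2·2+4·1+6·0+1·0+6·2 = 20 | 4·5 = 20
J: 2·6+4·0+6·0+1·8+6·0 = 20 | 4·5 = 20
Y: 2·0+4·0+6·1+1·4+6·1 = 16 | 4·4 = 16
gcd(2,4,6,1,6,4) = 1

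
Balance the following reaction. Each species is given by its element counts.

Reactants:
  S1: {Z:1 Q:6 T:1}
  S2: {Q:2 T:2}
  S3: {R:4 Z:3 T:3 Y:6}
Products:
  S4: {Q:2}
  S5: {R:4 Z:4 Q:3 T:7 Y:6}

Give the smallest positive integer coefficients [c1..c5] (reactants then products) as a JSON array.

Coefficients: [2, 3, 2, 6, 2]

R: 2·0+3·0+2·4 = 8 | 6·0+2·4 = 8
Z: 2·1+3·0+2·3 = 8 | 6·0+2·4 = 8
Q: 2·6+3·2+2·0 = 18 | 6·2+2·3 = 18
T: 2·1+3·2+2·3 = 14 | 6·0+2·7 = 14
Y: 2·0+3·0+2·6 = 12 | 6·0+2·6 = 12
gcd(2,3,2,6,2) = 1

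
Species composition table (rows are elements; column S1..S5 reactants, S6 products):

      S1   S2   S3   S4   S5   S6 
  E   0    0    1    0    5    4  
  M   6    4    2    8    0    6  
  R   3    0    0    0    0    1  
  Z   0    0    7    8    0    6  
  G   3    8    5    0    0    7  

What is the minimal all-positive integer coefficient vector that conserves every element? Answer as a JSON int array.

Coefficients: [2, 2, 4, 1, 4, 6]

E: 2·0+2·0+4·1+1·0+4·5 = 24 | 6·4 = 24
M: 2·6+2·4+4·2+1·8+4·0 = 36 | 6·6 = 36
R: 2·3+2·0+4·0+1·0+4·0 = 6 | 6·1 = 6
Z: 2·0+2·0+4·7+1·8+4·0 = 36 | 6·6 = 36
G: 2·3+2·8+4·5+1·0+4·0 = 42 | 6·7 = 42
gcd(2,2,4,1,4,6) = 1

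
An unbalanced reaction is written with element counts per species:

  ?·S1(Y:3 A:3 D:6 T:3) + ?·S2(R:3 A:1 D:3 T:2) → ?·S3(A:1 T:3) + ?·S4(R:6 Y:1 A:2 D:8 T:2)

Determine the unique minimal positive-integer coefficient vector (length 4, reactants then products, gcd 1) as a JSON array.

R: 1·0+6·3 = 18 | 3·0+3·6 = 18
Y: 1·3+6·0 = 3 | 3·0+3·1 = 3
A: 1·3+6·1 = 9 | 3·1+3·2 = 9
D: 1·6+6·3 = 24 | 3·0+3·8 = 24
T: 1·3+6·2 = 15 | 3·3+3·2 = 15
gcd(1,6,3,3) = 1

Coefficients: [1, 6, 3, 3]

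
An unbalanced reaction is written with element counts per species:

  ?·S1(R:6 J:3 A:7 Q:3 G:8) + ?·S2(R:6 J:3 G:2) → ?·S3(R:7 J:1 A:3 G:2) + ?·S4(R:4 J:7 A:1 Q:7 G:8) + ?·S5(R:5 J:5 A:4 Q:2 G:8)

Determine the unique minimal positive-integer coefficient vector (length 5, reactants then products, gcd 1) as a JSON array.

R: 5·6+6·6 = 66 | 6·7+1·4+4·5 = 66
J: 5·3+6·3 = 33 | 6·1+1·7+4·5 = 33
A: 5·7+6·0 = 35 | 6·3+1·1+4·4 = 35
Q: 5·3+6·0 = 15 | 6·0+1·7+4·2 = 15
G: 5·8+6·2 = 52 | 6·2+1·8+4·8 = 52
gcd(5,6,6,1,4) = 1

Coefficients: [5, 6, 6, 1, 4]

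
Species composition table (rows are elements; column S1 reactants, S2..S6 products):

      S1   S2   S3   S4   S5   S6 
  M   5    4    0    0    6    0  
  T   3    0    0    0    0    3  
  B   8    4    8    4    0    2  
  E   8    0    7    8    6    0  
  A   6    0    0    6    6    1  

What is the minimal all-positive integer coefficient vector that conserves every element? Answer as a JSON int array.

M: 6·5 = 30 | 3·4+2·0+2·0+3·6+6·0 = 30
T: 6·3 = 18 | 3·0+2·0+2·0+3·0+6·3 = 18
B: 6·8 = 48 | 3·4+2·8+2·4+3·0+6·2 = 48
E: 6·8 = 48 | 3·0+2·7+2·8+3·6+6·0 = 48
A: 6·6 = 36 | 3·0+2·0+2·6+3·6+6·1 = 36
gcd(6,3,2,2,3,6) = 1

Coefficients: [6, 3, 2, 2, 3, 6]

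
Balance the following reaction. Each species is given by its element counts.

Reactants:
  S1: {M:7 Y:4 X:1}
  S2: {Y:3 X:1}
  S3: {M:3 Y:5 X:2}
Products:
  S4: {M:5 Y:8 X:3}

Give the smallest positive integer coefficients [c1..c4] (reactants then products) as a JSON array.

Coefficients: [1, 2, 6, 5]

M: 1·7+2·0+6·3 = 25 | 5·5 = 25
Y: 1·4+2·3+6·5 = 40 | 5·8 = 40
X: 1·1+2·1+6·2 = 15 | 5·3 = 15
gcd(1,2,6,5) = 1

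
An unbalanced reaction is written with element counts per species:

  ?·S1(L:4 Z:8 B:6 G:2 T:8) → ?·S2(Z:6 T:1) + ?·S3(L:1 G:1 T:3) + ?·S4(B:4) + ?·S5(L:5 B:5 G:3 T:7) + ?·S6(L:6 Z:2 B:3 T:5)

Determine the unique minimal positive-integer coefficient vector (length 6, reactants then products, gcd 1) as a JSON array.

Coefficients: [4, 5, 5, 4, 1, 1]

L: 4·4 = 16 | 5·0+5·1+4·0+1·5+1·6 = 16
Z: 4·8 = 32 | 5·6+5·0+4·0+1·0+1·2 = 32
B: 4·6 = 24 | 5·0+5·0+4·4+1·5+1·3 = 24
G: 4·2 = 8 | 5·0+5·1+4·0+1·3+1·0 = 8
T: 4·8 = 32 | 5·1+5·3+4·0+1·7+1·5 = 32
gcd(4,5,5,4,1,1) = 1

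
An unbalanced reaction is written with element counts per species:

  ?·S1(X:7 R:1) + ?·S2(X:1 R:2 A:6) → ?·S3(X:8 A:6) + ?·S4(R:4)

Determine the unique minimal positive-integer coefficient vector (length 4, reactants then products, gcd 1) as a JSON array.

Coefficients: [4, 4, 4, 3]

X: 4·7+4·1 = 32 | 4·8+3·0 = 32
R: 4·1+4·2 = 12 | 4·0+3·4 = 12
A: 4·0+4·6 = 24 | 4·6+3·0 = 24
gcd(4,4,4,3) = 1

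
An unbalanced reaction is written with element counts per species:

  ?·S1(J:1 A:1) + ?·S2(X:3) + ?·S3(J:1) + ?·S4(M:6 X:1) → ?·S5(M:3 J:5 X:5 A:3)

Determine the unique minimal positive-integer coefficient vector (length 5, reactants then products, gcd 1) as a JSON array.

Coefficients: [6, 3, 4, 1, 2]

M: 6·0+3·0+4·0+1·6 = 6 | 2·3 = 6
J: 6·1+3·0+4·1+1·0 = 10 | 2·5 = 10
X: 6·0+3·3+4·0+1·1 = 10 | 2·5 = 10
A: 6·1+3·0+4·0+1·0 = 6 | 2·3 = 6
gcd(6,3,4,1,2) = 1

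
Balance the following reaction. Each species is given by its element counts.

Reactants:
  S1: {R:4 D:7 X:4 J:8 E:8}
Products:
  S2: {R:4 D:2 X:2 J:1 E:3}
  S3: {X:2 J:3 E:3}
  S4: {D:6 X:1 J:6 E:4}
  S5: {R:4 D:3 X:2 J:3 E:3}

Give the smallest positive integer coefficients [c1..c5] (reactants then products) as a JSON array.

R: 5·4 = 20 | 4·4+3·0+4·0+1·4 = 20
D: 5·7 = 35 | 4·2+3·0+4·6+1·3 = 35
X: 5·4 = 20 | 4·2+3·2+4·1+1·2 = 20
J: 5·8 = 40 | 4·1+3·3+4·6+1·3 = 40
E: 5·8 = 40 | 4·3+3·3+4·4+1·3 = 40
gcd(5,4,3,4,1) = 1

Coefficients: [5, 4, 3, 4, 1]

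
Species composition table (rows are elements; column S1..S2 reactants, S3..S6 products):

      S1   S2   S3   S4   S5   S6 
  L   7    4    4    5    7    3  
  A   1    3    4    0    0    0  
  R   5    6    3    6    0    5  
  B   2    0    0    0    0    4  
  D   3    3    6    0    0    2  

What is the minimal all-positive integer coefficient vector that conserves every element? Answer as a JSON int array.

L: 6·7+2·4 = 50 | 3·4+3·5+2·7+3·3 = 50
A: 6·1+2·3 = 12 | 3·4+3·0+2·0+3·0 = 12
R: 6·5+2·6 = 42 | 3·3+3·6+2·0+3·5 = 42
B: 6·2+2·0 = 12 | 3·0+3·0+2·0+3·4 = 12
D: 6·3+2·3 = 24 | 3·6+3·0+2·0+3·2 = 24
gcd(6,2,3,3,2,3) = 1

Coefficients: [6, 2, 3, 3, 2, 3]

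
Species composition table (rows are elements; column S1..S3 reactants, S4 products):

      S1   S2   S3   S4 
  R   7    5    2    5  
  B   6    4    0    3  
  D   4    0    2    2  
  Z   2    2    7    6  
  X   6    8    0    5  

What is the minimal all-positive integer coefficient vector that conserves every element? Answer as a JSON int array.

Coefficients: [1, 3, 4, 6]

R: 1·7+3·5+4·2 = 30 | 6·5 = 30
B: 1·6+3·4+4·0 = 18 | 6·3 = 18
D: 1·4+3·0+4·2 = 12 | 6·2 = 12
Z: 1·2+3·2+4·7 = 36 | 6·6 = 36
X: 1·6+3·8+4·0 = 30 | 6·5 = 30
gcd(1,3,4,6) = 1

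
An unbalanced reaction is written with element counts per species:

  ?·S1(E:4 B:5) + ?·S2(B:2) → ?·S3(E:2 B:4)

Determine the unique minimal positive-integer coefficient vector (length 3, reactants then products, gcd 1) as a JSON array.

Coefficients: [2, 3, 4]

E: 2·4+3·0 = 8 | 4·2 = 8
B: 2·5+3·2 = 16 | 4·4 = 16
gcd(2,3,4) = 1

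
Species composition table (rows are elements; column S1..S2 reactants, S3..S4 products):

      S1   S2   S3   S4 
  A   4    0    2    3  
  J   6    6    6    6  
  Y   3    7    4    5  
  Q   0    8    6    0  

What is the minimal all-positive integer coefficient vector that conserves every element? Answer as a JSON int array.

Coefficients: [5, 3, 4, 4]

A: 5·4+3·0 = 20 | 4·2+4·3 = 20
J: 5·6+3·6 = 48 | 4·6+4·6 = 48
Y: 5·3+3·7 = 36 | 4·4+4·5 = 36
Q: 5·0+3·8 = 24 | 4·6+4·0 = 24
gcd(5,3,4,4) = 1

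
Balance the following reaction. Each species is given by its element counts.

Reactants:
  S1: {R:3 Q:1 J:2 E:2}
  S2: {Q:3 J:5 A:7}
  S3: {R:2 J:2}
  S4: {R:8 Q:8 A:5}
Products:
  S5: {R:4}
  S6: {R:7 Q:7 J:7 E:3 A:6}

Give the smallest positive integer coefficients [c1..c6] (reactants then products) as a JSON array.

Coefficients: [6, 2, 3, 2, 3, 4]

R: 6·3+2·0+3·2+2·8 = 40 | 3·4+4·7 = 40
Q: 6·1+2·3+3·0+2·8 = 28 | 3·0+4·7 = 28
J: 6·2+2·5+3·2+2·0 = 28 | 3·0+4·7 = 28
E: 6·2+2·0+3·0+2·0 = 12 | 3·0+4·3 = 12
A: 6·0+2·7+3·0+2·5 = 24 | 3·0+4·6 = 24
gcd(6,2,3,2,3,4) = 1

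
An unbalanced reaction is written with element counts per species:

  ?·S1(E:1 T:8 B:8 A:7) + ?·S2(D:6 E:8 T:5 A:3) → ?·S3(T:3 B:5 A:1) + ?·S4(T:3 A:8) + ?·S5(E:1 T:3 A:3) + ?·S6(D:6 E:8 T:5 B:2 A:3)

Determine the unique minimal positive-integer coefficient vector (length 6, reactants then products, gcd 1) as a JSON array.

D: 3·0+2·6 = 12 | 4·0+1·0+3·0+2·6 = 12
E: 3·1+2·8 = 19 | 4·0+1·0+3·1+2·8 = 19
T: 3·8+2·5 = 34 | 4·3+1·3+3·3+2·5 = 34
B: 3·8+2·0 = 24 | 4·5+1·0+3·0+2·2 = 24
A: 3·7+2·3 = 27 | 4·1+1·8+3·3+2·3 = 27
gcd(3,2,4,1,3,2) = 1

Coefficients: [3, 2, 4, 1, 3, 2]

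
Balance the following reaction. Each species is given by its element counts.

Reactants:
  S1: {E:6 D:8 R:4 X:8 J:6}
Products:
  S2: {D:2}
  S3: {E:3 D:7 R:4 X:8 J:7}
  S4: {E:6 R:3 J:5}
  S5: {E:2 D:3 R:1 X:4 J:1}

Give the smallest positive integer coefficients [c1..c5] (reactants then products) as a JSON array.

Coefficients: [5, 4, 2, 2, 6]

E: 5·6 = 30 | 4·0+2·3+2·6+6·2 = 30
D: 5·8 = 40 | 4·2+2·7+2·0+6·3 = 40
R: 5·4 = 20 | 4·0+2·4+2·3+6·1 = 20
X: 5·8 = 40 | 4·0+2·8+2·0+6·4 = 40
J: 5·6 = 30 | 4·0+2·7+2·5+6·1 = 30
gcd(5,4,2,2,6) = 1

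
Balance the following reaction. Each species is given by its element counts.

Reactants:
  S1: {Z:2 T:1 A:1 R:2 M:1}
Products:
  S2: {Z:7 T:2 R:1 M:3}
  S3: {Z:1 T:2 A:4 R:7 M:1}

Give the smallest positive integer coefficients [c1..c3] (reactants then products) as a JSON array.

Z: 4·2 = 8 | 1·7+1·1 = 8
T: 4·1 = 4 | 1·2+1·2 = 4
A: 4·1 = 4 | 1·0+1·4 = 4
R: 4·2 = 8 | 1·1+1·7 = 8
M: 4·1 = 4 | 1·3+1·1 = 4
gcd(4,1,1) = 1

Coefficients: [4, 1, 1]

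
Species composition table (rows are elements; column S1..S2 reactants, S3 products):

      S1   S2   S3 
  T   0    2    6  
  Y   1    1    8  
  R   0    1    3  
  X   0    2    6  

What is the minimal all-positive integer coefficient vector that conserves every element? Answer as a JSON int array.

T: 5·0+3·2 = 6 | 1·6 = 6
Y: 5·1+3·1 = 8 | 1·8 = 8
R: 5·0+3·1 = 3 | 1·3 = 3
X: 5·0+3·2 = 6 | 1·6 = 6
gcd(5,3,1) = 1

Coefficients: [5, 3, 1]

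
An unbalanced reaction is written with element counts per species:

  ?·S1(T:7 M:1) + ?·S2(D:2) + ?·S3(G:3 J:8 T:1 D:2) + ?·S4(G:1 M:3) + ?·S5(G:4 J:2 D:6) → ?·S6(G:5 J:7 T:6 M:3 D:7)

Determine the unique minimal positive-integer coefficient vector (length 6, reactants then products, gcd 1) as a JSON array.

G: 3·0+5·0+3·3+3·1+2·4 = 20 | 4·5 = 20
J: 3·0+5·0+3·8+3·0+2·2 = 28 | 4·7 = 28
T: 3·7+5·0+3·1+3·0+2·0 = 24 | 4·6 = 24
M: 3·1+5·0+3·0+3·3+2·0 = 12 | 4·3 = 12
D: 3·0+5·2+3·2+3·0+2·6 = 28 | 4·7 = 28
gcd(3,5,3,3,2,4) = 1

Coefficients: [3, 5, 3, 3, 2, 4]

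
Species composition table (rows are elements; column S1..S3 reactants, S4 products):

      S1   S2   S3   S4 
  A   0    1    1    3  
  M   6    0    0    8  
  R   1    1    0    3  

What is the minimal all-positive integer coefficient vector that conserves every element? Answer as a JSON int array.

Coefficients: [4, 5, 4, 3]

A: 4·0+5·1+4·1 = 9 | 3·3 = 9
M: 4·6+5·0+4·0 = 24 | 3·8 = 24
R: 4·1+5·1+4·0 = 9 | 3·3 = 9
gcd(4,5,4,3) = 1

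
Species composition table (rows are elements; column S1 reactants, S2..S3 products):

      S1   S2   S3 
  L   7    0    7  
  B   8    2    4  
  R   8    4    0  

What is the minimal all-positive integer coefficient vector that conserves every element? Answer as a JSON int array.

L: 1·7 = 7 | 2·0+1·7 = 7
B: 1·8 = 8 | 2·2+1·4 = 8
R: 1·8 = 8 | 2·4+1·0 = 8
gcd(1,2,1) = 1

Coefficients: [1, 2, 1]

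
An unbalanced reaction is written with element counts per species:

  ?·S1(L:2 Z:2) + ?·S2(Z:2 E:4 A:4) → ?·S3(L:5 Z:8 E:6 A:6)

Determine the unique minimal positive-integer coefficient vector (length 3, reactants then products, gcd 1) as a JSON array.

Coefficients: [5, 3, 2]

L: 5·2+3·0 = 10 | 2·5 = 10
Z: 5·2+3·2 = 16 | 2·8 = 16
E: 5·0+3·4 = 12 | 2·6 = 12
A: 5·0+3·4 = 12 | 2·6 = 12
gcd(5,3,2) = 1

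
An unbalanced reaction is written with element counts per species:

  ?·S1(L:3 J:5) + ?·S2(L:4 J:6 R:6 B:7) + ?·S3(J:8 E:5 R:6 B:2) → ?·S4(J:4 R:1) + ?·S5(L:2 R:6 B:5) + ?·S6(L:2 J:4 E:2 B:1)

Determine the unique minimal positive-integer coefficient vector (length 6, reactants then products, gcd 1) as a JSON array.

L: 2·3+3·4+2·0 = 18 | 6·0+4·2+5·2 = 18
J: 2·5+3·6+2·8 = 44 | 6·4+4·0+5·4 = 44
E: 2·0+3·0+2·5 = 10 | 6·0+4·0+5·2 = 10
R: 2·0+3·6+2·6 = 30 | 6·1+4·6+5·0 = 30
B: 2·0+3·7+2·2 = 25 | 6·0+4·5+5·1 = 25
gcd(2,3,2,6,4,5) = 1

Coefficients: [2, 3, 2, 6, 4, 5]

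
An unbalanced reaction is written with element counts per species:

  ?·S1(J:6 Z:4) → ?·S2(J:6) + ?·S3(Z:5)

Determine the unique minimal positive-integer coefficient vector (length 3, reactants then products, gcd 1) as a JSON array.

J: 5·6 = 30 | 5·6+4·0 = 30
Z: 5·4 = 20 | 5·0+4·5 = 20
gcd(5,5,4) = 1

Coefficients: [5, 5, 4]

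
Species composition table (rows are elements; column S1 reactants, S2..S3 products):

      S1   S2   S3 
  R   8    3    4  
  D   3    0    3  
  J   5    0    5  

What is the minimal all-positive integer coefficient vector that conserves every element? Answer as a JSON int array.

Coefficients: [3, 4, 3]

R: 3·8 = 24 | 4·3+3·4 = 24
D: 3·3 = 9 | 4·0+3·3 = 9
J: 3·5 = 15 | 4·0+3·5 = 15
gcd(3,4,3) = 1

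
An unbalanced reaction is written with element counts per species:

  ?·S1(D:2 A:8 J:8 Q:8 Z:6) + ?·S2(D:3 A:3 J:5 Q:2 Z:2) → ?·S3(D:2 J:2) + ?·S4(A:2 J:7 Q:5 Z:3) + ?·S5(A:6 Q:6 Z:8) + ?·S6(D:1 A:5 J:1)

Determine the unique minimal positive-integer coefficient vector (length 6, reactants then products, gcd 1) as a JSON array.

Coefficients: [1, 4, 6, 2, 1, 2]

D: 1·2+4·3 = 14 | 6·2+2·0+1·0+2·1 = 14
A: 1·8+4·3 = 20 | 6·0+2·2+1·6+2·5 = 20
J: 1·8+4·5 = 28 | 6·2+2·7+1·0+2·1 = 28
Q: 1·8+4·2 = 16 | 6·0+2·5+1·6+2·0 = 16
Z: 1·6+4·2 = 14 | 6·0+2·3+1·8+2·0 = 14
gcd(1,4,6,2,1,2) = 1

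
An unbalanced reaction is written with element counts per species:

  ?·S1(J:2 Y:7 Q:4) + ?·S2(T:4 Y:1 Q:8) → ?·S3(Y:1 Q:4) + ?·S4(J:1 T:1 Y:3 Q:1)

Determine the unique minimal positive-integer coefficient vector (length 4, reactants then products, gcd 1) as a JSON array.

Coefficients: [2, 1, 3, 4]

J: 2·2+1·0 = 4 | 3·0+4·1 = 4
T: 2·0+1·4 = 4 | 3·0+4·1 = 4
Y: 2·7+1·1 = 15 | 3·1+4·3 = 15
Q: 2·4+1·8 = 16 | 3·4+4·1 = 16
gcd(2,1,3,4) = 1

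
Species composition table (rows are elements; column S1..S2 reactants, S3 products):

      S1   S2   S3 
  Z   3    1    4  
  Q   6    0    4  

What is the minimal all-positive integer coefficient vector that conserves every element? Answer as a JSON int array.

Coefficients: [2, 6, 3]

Z: 2·3+6·1 = 12 | 3·4 = 12
Q: 2·6+6·0 = 12 | 3·4 = 12
gcd(2,6,3) = 1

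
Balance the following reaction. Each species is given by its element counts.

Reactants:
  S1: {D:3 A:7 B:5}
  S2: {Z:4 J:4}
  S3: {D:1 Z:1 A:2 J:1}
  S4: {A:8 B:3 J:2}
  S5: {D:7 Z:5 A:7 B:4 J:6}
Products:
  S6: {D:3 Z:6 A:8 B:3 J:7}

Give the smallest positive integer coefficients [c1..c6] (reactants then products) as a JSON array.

D: 1·3+5·0+5·1+2·0+1·7 = 15 | 5·3 = 15
Z: 1·0+5·4+5·1+2·0+1·5 = 30 | 5·6 = 30
A: 1·7+5·0+5·2+2·8+1·7 = 40 | 5·8 = 40
B: 1·5+5·0+5·0+2·3+1·4 = 15 | 5·3 = 15
J: 1·0+5·4+5·1+2·2+1·6 = 35 | 5·7 = 35
gcd(1,5,5,2,1,5) = 1

Coefficients: [1, 5, 5, 2, 1, 5]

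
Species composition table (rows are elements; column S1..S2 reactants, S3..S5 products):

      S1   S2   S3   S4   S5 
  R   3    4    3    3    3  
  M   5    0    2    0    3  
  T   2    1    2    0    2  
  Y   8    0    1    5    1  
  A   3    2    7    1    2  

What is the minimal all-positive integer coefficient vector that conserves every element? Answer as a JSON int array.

R: 4·3+6·4 = 36 | 1·3+5·3+6·3 = 36
M: 4·5+6·0 = 20 | 1·2+5·0+6·3 = 20
T: 4·2+6·1 = 14 | 1·2+5·0+6·2 = 14
Y: 4·8+6·0 = 32 | 1·1+5·5+6·1 = 32
A: 4·3+6·2 = 24 | 1·7+5·1+6·2 = 24
gcd(4,6,1,5,6) = 1

Coefficients: [4, 6, 1, 5, 6]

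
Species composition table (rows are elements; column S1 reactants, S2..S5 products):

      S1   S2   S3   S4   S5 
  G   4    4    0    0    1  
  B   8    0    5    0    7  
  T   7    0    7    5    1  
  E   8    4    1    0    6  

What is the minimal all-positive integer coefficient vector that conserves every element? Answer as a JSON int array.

Coefficients: [6, 5, 4, 2, 4]

G: 6·4 = 24 | 5·4+4·0+2·0+4·1 = 24
B: 6·8 = 48 | 5·0+4·5+2·0+4·7 = 48
T: 6·7 = 42 | 5·0+4·7+2·5+4·1 = 42
E: 6·8 = 48 | 5·4+4·1+2·0+4·6 = 48
gcd(6,5,4,2,4) = 1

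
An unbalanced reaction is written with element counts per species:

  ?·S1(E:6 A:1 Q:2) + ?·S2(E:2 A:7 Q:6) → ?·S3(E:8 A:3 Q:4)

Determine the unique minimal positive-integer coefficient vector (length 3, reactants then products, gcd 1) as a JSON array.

Coefficients: [5, 1, 4]

E: 5·6+1·2 = 32 | 4·8 = 32
A: 5·1+1·7 = 12 | 4·3 = 12
Q: 5·2+1·6 = 16 | 4·4 = 16
gcd(5,1,4) = 1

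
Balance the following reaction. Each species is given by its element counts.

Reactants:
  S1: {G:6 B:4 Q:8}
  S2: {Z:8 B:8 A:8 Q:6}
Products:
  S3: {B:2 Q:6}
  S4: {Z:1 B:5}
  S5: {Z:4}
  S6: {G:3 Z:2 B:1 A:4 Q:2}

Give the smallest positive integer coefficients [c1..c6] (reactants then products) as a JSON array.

Coefficients: [3, 3, 5, 4, 2, 6]

G: 3·6+3·0 = 18 | 5·0+4·0+2·0+6·3 = 18
Z: 3·0+3·8 = 24 | 5·0+4·1+2·4+6·2 = 24
B: 3·4+3·8 = 36 | 5·2+4·5+2·0+6·1 = 36
A: 3·0+3·8 = 24 | 5·0+4·0+2·0+6·4 = 24
Q: 3·8+3·6 = 42 | 5·6+4·0+2·0+6·2 = 42
gcd(3,3,5,4,2,6) = 1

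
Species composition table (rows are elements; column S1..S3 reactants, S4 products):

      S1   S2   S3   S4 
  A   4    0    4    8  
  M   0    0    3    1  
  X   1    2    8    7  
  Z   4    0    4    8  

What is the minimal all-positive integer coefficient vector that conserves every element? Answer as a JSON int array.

A: 5·4+4·0+1·4 = 24 | 3·8 = 24
M: 5·0+4·0+1·3 = 3 | 3·1 = 3
X: 5·1+4·2+1·8 = 21 | 3·7 = 21
Z: 5·4+4·0+1·4 = 24 | 3·8 = 24
gcd(5,4,1,3) = 1

Coefficients: [5, 4, 1, 3]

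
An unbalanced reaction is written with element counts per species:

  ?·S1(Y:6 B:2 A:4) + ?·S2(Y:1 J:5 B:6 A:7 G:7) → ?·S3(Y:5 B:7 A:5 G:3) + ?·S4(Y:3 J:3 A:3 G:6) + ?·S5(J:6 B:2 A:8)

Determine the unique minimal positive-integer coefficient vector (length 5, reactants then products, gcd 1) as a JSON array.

Y: 6·6+6·1 = 42 | 6·5+4·3+3·0 = 42
J: 6·0+6·5 = 30 | 6·0+4·3+3·6 = 30
B: 6·2+6·6 = 48 | 6·7+4·0+3·2 = 48
A: 6·4+6·7 = 66 | 6·5+4·3+3·8 = 66
G: 6·0+6·7 = 42 | 6·3+4·6+3·0 = 42
gcd(6,6,6,4,3) = 1

Coefficients: [6, 6, 6, 4, 3]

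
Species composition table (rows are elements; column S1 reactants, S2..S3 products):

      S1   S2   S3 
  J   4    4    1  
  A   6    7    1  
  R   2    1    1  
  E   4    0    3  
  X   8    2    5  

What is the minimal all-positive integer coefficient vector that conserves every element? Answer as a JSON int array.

Coefficients: [3, 2, 4]

J: 3·4 = 12 | 2·4+4·1 = 12
A: 3·6 = 18 | 2·7+4·1 = 18
R: 3·2 = 6 | 2·1+4·1 = 6
E: 3·4 = 12 | 2·0+4·3 = 12
X: 3·8 = 24 | 2·2+4·5 = 24
gcd(3,2,4) = 1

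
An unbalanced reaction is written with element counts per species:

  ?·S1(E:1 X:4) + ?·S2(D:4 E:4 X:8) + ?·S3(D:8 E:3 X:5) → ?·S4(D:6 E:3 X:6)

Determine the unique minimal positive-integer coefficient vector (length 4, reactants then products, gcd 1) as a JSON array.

Coefficients: [2, 1, 4, 6]

D: 2·0+1·4+4·8 = 36 | 6·6 = 36
E: 2·1+1·4+4·3 = 18 | 6·3 = 18
X: 2·4+1·8+4·5 = 36 | 6·6 = 36
gcd(2,1,4,6) = 1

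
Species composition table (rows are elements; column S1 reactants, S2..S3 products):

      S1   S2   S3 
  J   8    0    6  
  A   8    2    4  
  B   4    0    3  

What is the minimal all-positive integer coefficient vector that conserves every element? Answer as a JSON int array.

Coefficients: [3, 4, 4]

J: 3·8 = 24 | 4·0+4·6 = 24
A: 3·8 = 24 | 4·2+4·4 = 24
B: 3·4 = 12 | 4·0+4·3 = 12
gcd(3,4,4) = 1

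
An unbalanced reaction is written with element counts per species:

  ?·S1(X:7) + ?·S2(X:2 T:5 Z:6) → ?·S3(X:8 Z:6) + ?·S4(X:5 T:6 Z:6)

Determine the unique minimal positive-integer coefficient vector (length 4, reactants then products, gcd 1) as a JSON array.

Coefficients: [3, 6, 1, 5]

X: 3·7+6·2 = 33 | 1·8+5·5 = 33
T: 3·0+6·5 = 30 | 1·0+5·6 = 30
Z: 3·0+6·6 = 36 | 1·6+5·6 = 36
gcd(3,6,1,5) = 1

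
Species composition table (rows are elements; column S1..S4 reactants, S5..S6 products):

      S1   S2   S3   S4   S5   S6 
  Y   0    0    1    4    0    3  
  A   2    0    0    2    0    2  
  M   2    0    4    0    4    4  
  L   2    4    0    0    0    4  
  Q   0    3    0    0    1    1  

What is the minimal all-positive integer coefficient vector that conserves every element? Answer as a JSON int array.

Coefficients: [2, 2, 5, 1, 3, 3]

Y: 2·0+2·0+5·1+1·4 = 9 | 3·0+3·3 = 9
A: 2·2+2·0+5·0+1·2 = 6 | 3·0+3·2 = 6
M: 2·2+2·0+5·4+1·0 = 24 | 3·4+3·4 = 24
L: 2·2+2·4+5·0+1·0 = 12 | 3·0+3·4 = 12
Q: 2·0+2·3+5·0+1·0 = 6 | 3·1+3·1 = 6
gcd(2,2,5,1,3,3) = 1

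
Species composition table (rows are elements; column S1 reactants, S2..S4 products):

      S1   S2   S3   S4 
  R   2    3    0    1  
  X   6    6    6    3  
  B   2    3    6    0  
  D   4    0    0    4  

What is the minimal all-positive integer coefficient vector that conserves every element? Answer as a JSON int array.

R: 6·2 = 12 | 2·3+1·0+6·1 = 12
X: 6·6 = 36 | 2·6+1·6+6·3 = 36
B: 6·2 = 12 | 2·3+1·6+6·0 = 12
D: 6·4 = 24 | 2·0+1·0+6·4 = 24
gcd(6,2,1,6) = 1

Coefficients: [6, 2, 1, 6]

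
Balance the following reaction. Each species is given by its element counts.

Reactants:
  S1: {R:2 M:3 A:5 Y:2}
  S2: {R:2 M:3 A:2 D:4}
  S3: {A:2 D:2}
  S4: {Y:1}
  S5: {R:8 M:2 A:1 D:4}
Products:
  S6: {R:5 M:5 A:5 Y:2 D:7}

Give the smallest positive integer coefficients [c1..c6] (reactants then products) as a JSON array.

Coefficients: [1, 5, 2, 6, 1, 4]

R: 1·2+5·2+2·0+6·0+1·8 = 20 | 4·5 = 20
M: 1·3+5·3+2·0+6·0+1·2 = 20 | 4·5 = 20
A: 1·5+5·2+2·2+6·0+1·1 = 20 | 4·5 = 20
Y: 1·2+5·0+2·0+6·1+1·0 = 8 | 4·2 = 8
D: 1·0+5·4+2·2+6·0+1·4 = 28 | 4·7 = 28
gcd(1,5,2,6,1,4) = 1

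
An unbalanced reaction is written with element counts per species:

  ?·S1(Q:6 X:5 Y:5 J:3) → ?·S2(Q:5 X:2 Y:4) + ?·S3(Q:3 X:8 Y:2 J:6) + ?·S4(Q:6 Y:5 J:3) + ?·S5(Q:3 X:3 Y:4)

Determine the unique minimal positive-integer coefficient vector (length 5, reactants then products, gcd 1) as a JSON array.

Q: 5·6 = 30 | 3·5+2·3+1·6+1·3 = 30
X: 5·5 = 25 | 3·2+2·8+1·0+1·3 = 25
Y: 5·5 = 25 | 3·4+2·2+1·5+1·4 = 25
J: 5·3 = 15 | 3·0+2·6+1·3+1·0 = 15
gcd(5,3,2,1,1) = 1

Coefficients: [5, 3, 2, 1, 1]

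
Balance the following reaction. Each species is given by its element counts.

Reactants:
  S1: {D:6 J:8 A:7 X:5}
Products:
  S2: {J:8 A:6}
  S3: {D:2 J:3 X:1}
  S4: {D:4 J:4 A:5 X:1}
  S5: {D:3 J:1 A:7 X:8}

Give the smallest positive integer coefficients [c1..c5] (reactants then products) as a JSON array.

D: 5·6 = 30 | 1·0+6·2+3·4+2·3 = 30
J: 5·8 = 40 | 1·8+6·3+3·4+2·1 = 40
A: 5·7 = 35 | 1·6+6·0+3·5+2·7 = 35
X: 5·5 = 25 | 1·0+6·1+3·1+2·8 = 25
gcd(5,1,6,3,2) = 1

Coefficients: [5, 1, 6, 3, 2]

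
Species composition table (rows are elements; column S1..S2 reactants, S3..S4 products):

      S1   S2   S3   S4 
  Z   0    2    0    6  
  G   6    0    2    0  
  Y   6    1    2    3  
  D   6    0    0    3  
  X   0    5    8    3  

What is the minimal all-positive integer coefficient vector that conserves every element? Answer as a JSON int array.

Coefficients: [1, 6, 3, 2]

Z: 1·0+6·2 = 12 | 3·0+2·6 = 12
G: 1·6+6·0 = 6 | 3·2+2·0 = 6
Y: 1·6+6·1 = 12 | 3·2+2·3 = 12
D: 1·6+6·0 = 6 | 3·0+2·3 = 6
X: 1·0+6·5 = 30 | 3·8+2·3 = 30
gcd(1,6,3,2) = 1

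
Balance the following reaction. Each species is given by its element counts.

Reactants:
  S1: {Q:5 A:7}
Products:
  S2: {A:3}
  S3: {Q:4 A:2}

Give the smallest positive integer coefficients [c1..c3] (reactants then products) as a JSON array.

Coefficients: [4, 6, 5]

Q: 4·5 = 20 | 6·0+5·4 = 20
A: 4·7 = 28 | 6·3+5·2 = 28
gcd(4,6,5) = 1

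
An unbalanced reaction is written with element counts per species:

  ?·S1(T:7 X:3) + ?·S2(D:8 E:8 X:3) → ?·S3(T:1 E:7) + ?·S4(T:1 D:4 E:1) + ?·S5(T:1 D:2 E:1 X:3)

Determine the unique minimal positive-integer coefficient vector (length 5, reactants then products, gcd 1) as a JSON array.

T: 2·7+4·0 = 14 | 3·1+5·1+6·1 = 14
D: 2·0+4·8 = 32 | 3·0+5·4+6·2 = 32
E: 2·0+4·8 = 32 | 3·7+5·1+6·1 = 32
X: 2·3+4·3 = 18 | 3·0+5·0+6·3 = 18
gcd(2,4,3,5,6) = 1

Coefficients: [2, 4, 3, 5, 6]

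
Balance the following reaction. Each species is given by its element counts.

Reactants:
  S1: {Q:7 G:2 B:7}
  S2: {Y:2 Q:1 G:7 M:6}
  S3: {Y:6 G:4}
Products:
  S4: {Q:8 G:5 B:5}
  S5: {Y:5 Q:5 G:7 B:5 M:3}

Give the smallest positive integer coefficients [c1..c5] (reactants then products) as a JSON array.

Y: 5·0+3·2+4·6 = 30 | 1·0+6·5 = 30
Q: 5·7+3·1+4·0 = 38 | 1·8+6·5 = 38
G: 5·2+3·7+4·4 = 47 | 1·5+6·7 = 47
B: 5·7+3·0+4·0 = 35 | 1·5+6·5 = 35
M: 5·0+3·6+4·0 = 18 | 1·0+6·3 = 18
gcd(5,3,4,1,6) = 1

Coefficients: [5, 3, 4, 1, 6]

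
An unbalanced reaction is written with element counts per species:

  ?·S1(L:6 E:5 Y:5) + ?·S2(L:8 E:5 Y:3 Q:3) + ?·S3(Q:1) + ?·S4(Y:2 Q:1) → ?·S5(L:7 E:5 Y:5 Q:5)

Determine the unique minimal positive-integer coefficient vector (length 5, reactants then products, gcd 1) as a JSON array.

L: 1·6+1·8+6·0+1·0 = 14 | 2·7 = 14
E: 1·5+1·5+6·0+1·0 = 10 | 2·5 = 10
Y: 1·5+1·3+6·0+1·2 = 10 | 2·5 = 10
Q: 1·0+1·3+6·1+1·1 = 10 | 2·5 = 10
gcd(1,1,6,1,2) = 1

Coefficients: [1, 1, 6, 1, 2]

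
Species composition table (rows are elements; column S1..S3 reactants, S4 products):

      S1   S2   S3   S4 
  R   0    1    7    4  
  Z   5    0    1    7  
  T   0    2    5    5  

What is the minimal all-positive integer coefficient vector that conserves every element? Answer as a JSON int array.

R: 4·0+5·1+1·7 = 12 | 3·4 = 12
Z: 4·5+5·0+1·1 = 21 | 3·7 = 21
T: 4·0+5·2+1·5 = 15 | 3·5 = 15
gcd(4,5,1,3) = 1

Coefficients: [4, 5, 1, 3]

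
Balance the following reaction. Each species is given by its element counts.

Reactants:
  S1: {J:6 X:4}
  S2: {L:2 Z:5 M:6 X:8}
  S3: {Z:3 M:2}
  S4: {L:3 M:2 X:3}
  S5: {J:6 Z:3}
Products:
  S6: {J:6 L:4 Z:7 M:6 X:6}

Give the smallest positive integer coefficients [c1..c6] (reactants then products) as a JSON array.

J: 1·6+1·0+6·0+6·0+4·6 = 30 | 5·6 = 30
L: 1·0+1·2+6·0+6·3+4·0 = 20 | 5·4 = 20
Z: 1·0+1·5+6·3+6·0+4·3 = 35 | 5·7 = 35
M: 1·0+1·6+6·2+6·2+4·0 = 30 | 5·6 = 30
X: 1·4+1·8+6·0+6·3+4·0 = 30 | 5·6 = 30
gcd(1,1,6,6,4,5) = 1

Coefficients: [1, 1, 6, 6, 4, 5]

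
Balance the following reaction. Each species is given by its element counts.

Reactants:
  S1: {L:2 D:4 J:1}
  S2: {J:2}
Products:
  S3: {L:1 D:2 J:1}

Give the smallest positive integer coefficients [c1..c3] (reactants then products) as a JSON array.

L: 2·2+1·0 = 4 | 4·1 = 4
D: 2·4+1·0 = 8 | 4·2 = 8
J: 2·1+1·2 = 4 | 4·1 = 4
gcd(2,1,4) = 1

Coefficients: [2, 1, 4]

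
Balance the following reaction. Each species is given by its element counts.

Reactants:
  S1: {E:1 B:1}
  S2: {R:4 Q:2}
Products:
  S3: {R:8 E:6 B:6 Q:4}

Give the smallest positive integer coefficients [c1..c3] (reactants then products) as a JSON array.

Coefficients: [6, 2, 1]

R: 6·0+2·4 = 8 | 1·8 = 8
E: 6·1+2·0 = 6 | 1·6 = 6
B: 6·1+2·0 = 6 | 1·6 = 6
Q: 6·0+2·2 = 4 | 1·4 = 4
gcd(6,2,1) = 1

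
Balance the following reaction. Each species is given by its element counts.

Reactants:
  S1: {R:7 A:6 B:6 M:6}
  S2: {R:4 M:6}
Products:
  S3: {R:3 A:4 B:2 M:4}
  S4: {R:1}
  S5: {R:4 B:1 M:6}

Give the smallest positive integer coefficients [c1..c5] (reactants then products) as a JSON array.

R: 2·7+6·4 = 38 | 3·3+5·1+6·4 = 38
A: 2·6+6·0 = 12 | 3·4+5·0+6·0 = 12
B: 2·6+6·0 = 12 | 3·2+5·0+6·1 = 12
M: 2·6+6·6 = 48 | 3·4+5·0+6·6 = 48
gcd(2,6,3,5,6) = 1

Coefficients: [2, 6, 3, 5, 6]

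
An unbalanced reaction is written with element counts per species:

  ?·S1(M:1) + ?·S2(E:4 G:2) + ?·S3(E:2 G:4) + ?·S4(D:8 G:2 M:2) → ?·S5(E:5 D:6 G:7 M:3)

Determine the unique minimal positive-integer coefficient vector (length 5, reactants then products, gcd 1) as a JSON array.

Coefficients: [6, 3, 4, 3, 4]

E: 6·0+3·4+4·2+3·0 = 20 | 4·5 = 20
D: 6·0+3·0+4·0+3·8 = 24 | 4·6 = 24
G: 6·0+3·2+4·4+3·2 = 28 | 4·7 = 28
M: 6·1+3·0+4·0+3·2 = 12 | 4·3 = 12
gcd(6,3,4,3,4) = 1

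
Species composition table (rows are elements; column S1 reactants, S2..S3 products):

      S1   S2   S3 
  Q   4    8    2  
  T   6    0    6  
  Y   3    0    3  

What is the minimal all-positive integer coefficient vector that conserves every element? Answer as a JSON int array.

Q: 4·4 = 16 | 1·8+4·2 = 16
T: 4·6 = 24 | 1·0+4·6 = 24
Y: 4·3 = 12 | 1·0+4·3 = 12
gcd(4,1,4) = 1

Coefficients: [4, 1, 4]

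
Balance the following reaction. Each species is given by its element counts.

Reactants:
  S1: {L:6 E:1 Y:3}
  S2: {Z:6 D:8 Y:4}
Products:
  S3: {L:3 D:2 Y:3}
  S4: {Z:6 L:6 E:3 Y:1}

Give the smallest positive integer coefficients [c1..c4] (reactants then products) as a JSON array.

Coefficients: [3, 1, 4, 1]

Z: 3·0+1·6 = 6 | 4·0+1·6 = 6
L: 3·6+1·0 = 18 | 4·3+1·6 = 18
D: 3·0+1·8 = 8 | 4·2+1·0 = 8
E: 3·1+1·0 = 3 | 4·0+1·3 = 3
Y: 3·3+1·4 = 13 | 4·3+1·1 = 13
gcd(3,1,4,1) = 1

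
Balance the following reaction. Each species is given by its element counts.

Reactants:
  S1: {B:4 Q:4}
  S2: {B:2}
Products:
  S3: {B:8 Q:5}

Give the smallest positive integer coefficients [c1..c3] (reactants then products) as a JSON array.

B: 5·4+6·2 = 32 | 4·8 = 32
Q: 5·4+6·0 = 20 | 4·5 = 20
gcd(5,6,4) = 1

Coefficients: [5, 6, 4]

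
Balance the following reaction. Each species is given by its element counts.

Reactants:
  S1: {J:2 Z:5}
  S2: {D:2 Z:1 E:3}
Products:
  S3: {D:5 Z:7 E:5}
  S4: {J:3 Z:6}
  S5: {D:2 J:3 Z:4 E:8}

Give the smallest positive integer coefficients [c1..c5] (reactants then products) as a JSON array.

Coefficients: [6, 6, 2, 3, 1]

D: 6·0+6·2 = 12 | 2·5+3·0+1·2 = 12
J: 6·2+6·0 = 12 | 2·0+3·3+1·3 = 12
Z: 6·5+6·1 = 36 | 2·7+3·6+1·4 = 36
E: 6·0+6·3 = 18 | 2·5+3·0+1·8 = 18
gcd(6,6,2,3,1) = 1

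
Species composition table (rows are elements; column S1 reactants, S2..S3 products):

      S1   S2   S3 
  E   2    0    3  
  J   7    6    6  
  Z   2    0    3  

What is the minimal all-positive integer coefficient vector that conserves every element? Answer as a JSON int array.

Coefficients: [6, 3, 4]

E: 6·2 = 12 | 3·0+4·3 = 12
J: 6·7 = 42 | 3·6+4·6 = 42
Z: 6·2 = 12 | 3·0+4·3 = 12
gcd(6,3,4) = 1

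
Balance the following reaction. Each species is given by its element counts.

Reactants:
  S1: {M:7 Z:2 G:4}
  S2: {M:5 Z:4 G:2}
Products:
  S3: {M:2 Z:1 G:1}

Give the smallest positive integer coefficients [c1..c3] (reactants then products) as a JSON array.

Coefficients: [1, 1, 6]

M: 1·7+1·5 = 12 | 6·2 = 12
Z: 1·2+1·4 = 6 | 6·1 = 6
G: 1·4+1·2 = 6 | 6·1 = 6
gcd(1,1,6) = 1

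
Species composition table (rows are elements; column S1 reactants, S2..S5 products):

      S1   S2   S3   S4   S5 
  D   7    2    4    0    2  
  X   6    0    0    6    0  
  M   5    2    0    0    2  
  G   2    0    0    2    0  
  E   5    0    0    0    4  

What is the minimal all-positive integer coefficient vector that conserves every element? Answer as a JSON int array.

Coefficients: [4, 5, 2, 4, 5]

D: 4·7 = 28 | 5·2+2·4+4·0+5·2 = 28
X: 4·6 = 24 | 5·0+2·0+4·6+5·0 = 24
M: 4·5 = 20 | 5·2+2·0+4·0+5·2 = 20
G: 4·2 = 8 | 5·0+2·0+4·2+5·0 = 8
E: 4·5 = 20 | 5·0+2·0+4·0+5·4 = 20
gcd(4,5,2,4,5) = 1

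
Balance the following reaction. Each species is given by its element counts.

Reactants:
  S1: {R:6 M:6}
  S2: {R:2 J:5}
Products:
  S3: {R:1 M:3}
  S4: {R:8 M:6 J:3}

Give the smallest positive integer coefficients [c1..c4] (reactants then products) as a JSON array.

Coefficients: [6, 3, 2, 5]

R: 6·6+3·2 = 42 | 2·1+5·8 = 42
M: 6·6+3·0 = 36 | 2·3+5·6 = 36
J: 6·0+3·5 = 15 | 2·0+5·3 = 15
gcd(6,3,2,5) = 1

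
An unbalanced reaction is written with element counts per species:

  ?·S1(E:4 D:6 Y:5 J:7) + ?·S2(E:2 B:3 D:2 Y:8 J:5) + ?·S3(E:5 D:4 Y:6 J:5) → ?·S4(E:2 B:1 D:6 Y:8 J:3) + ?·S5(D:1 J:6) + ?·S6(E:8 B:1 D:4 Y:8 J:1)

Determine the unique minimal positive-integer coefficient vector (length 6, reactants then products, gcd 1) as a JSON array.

E: 4·4+2·2+2·5 = 30 | 3·2+6·0+3·8 = 30
B: 4·0+2·3+2·0 = 6 | 3·1+6·0+3·1 = 6
D: 4·6+2·2+2·4 = 36 | 3·6+6·1+3·4 = 36
Y: 4·5+2·8+2·6 = 48 | 3·8+6·0+3·8 = 48
J: 4·7+2·5+2·5 = 48 | 3·3+6·6+3·1 = 48
gcd(4,2,2,3,6,3) = 1

Coefficients: [4, 2, 2, 3, 6, 3]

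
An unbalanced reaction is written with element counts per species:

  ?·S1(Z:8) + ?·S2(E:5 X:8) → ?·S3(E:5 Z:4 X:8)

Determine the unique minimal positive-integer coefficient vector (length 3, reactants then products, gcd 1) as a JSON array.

Coefficients: [1, 2, 2]

E: 1·0+2·5 = 10 | 2·5 = 10
Z: 1·8+2·0 = 8 | 2·4 = 8
X: 1·0+2·8 = 16 | 2·8 = 16
gcd(1,2,2) = 1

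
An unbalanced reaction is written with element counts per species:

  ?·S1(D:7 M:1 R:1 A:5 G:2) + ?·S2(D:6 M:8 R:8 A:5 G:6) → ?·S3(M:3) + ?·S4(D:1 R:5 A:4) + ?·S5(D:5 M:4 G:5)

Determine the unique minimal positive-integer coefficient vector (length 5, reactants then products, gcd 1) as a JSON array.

D: 1·7+3·6 = 25 | 3·0+5·1+4·5 = 25
M: 1·1+3·8 = 25 | 3·3+5·0+4·4 = 25
R: 1·1+3·8 = 25 | 3·0+5·5+4·0 = 25
A: 1·5+3·5 = 20 | 3·0+5·4+4·0 = 20
G: 1·2+3·6 = 20 | 3·0+5·0+4·5 = 20
gcd(1,3,3,5,4) = 1

Coefficients: [1, 3, 3, 5, 4]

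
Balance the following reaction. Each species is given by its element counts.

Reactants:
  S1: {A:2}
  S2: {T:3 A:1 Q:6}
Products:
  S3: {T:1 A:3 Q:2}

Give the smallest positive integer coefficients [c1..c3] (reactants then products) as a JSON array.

T: 4·0+1·3 = 3 | 3·1 = 3
A: 4·2+1·1 = 9 | 3·3 = 9
Q: 4·0+1·6 = 6 | 3·2 = 6
gcd(4,1,3) = 1

Coefficients: [4, 1, 3]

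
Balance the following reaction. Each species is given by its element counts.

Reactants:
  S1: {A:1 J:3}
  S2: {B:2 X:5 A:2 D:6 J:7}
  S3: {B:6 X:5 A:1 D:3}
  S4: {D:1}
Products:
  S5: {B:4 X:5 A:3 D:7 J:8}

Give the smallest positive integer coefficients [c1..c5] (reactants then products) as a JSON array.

Coefficients: [3, 1, 1, 5, 2]

B: 3·0+1·2+1·6+5·0 = 8 | 2·4 = 8
X: 3·0+1·5+1·5+5·0 = 10 | 2·5 = 10
A: 3·1+1·2+1·1+5·0 = 6 | 2·3 = 6
D: 3·0+1·6+1·3+5·1 = 14 | 2·7 = 14
J: 3·3+1·7+1·0+5·0 = 16 | 2·8 = 16
gcd(3,1,1,5,2) = 1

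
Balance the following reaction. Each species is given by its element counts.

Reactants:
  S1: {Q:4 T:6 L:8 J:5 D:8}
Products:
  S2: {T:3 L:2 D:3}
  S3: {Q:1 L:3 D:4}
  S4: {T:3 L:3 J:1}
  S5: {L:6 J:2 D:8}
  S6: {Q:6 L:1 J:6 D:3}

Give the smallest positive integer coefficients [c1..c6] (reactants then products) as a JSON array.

Coefficients: [5, 5, 2, 5, 1, 3]

Q: 5·4 = 20 | 5·0+2·1+5·0+1·0+3·6 = 20
T: 5·6 = 30 | 5·3+2·0+5·3+1·0+3·0 = 30
L: 5·8 = 40 | 5·2+2·3+5·3+1·6+3·1 = 40
J: 5·5 = 25 | 5·0+2·0+5·1+1·2+3·6 = 25
D: 5·8 = 40 | 5·3+2·4+5·0+1·8+3·3 = 40
gcd(5,5,2,5,1,3) = 1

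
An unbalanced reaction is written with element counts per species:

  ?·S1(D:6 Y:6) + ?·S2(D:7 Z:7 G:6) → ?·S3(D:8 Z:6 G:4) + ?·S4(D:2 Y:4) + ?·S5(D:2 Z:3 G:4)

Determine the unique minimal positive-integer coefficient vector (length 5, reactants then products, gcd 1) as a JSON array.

D: 2·6+6·7 = 54 | 5·8+3·2+4·2 = 54
Z: 2·0+6·7 = 42 | 5·6+3·0+4·3 = 42
G: 2·0+6·6 = 36 | 5·4+3·0+4·4 = 36
Y: 2·6+6·0 = 12 | 5·0+3·4+4·0 = 12
gcd(2,6,5,3,4) = 1

Coefficients: [2, 6, 5, 3, 4]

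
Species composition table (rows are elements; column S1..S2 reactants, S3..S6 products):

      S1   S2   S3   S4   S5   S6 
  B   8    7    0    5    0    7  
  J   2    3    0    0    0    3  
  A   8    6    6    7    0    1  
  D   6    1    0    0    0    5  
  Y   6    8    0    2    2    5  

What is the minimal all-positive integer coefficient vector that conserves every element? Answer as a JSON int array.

B: 3·8+2·7 = 38 | 3·0+2·5+5·0+4·7 = 38
J: 3·2+2·3 = 12 | 3·0+2·0+5·0+4·3 = 12
A: 3·8+2·6 = 36 | 3·6+2·7+5·0+4·1 = 36
D: 3·6+2·1 = 20 | 3·0+2·0+5·0+4·5 = 20
Y: 3·6+2·8 = 34 | 3·0+2·2+5·2+4·5 = 34
gcd(3,2,3,2,5,4) = 1

Coefficients: [3, 2, 3, 2, 5, 4]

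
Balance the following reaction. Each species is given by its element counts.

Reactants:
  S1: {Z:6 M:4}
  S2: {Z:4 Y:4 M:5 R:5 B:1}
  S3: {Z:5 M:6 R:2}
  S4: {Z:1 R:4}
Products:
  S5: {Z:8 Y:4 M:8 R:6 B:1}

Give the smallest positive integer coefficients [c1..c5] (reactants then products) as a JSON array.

Z: 3·6+6·4+1·5+1·1 = 48 | 6·8 = 48
Y: 3·0+6·4+1·0+1·0 = 24 | 6·4 = 24
M: 3·4+6·5+1·6+1·0 = 48 | 6·8 = 48
R: 3·0+6·5+1·2+1·4 = 36 | 6·6 = 36
B: 3·0+6·1+1·0+1·0 = 6 | 6·1 = 6
gcd(3,6,1,1,6) = 1

Coefficients: [3, 6, 1, 1, 6]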